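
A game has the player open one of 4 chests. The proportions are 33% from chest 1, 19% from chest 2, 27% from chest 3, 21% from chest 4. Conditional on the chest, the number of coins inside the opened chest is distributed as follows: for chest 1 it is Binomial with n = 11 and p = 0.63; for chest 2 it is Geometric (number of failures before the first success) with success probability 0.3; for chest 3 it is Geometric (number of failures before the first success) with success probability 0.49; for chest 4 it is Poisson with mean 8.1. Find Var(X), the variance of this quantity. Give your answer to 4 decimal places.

Per component, 1: μ=6.93, E[X²]=50.589; 2: μ=2.33333, E[X²]=13.2222; 3: μ=1.04082, E[X²]=3.20741; 4: μ=8.1, E[X²]=73.71.
E[X] = 0.33·6.93 + 0.19·2.33333 + 0.27·1.04082 + 0.21·8.1 = 4.71225.
E[X²] = 0.33·50.589 + 0.19·13.2222 + 0.27·3.20741 + 0.21·73.71 = 35.5517.
Var(X) = E[X²] − (E[X])² = 35.5517 − 22.2053 = 13.3464.

13.3464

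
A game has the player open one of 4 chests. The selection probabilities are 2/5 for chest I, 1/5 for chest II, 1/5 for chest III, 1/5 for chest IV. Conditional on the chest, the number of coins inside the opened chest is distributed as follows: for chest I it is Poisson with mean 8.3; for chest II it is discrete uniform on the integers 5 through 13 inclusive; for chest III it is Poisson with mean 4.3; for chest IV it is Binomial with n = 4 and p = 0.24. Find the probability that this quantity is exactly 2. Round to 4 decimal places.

Conditional on each chest, P(X = 2): I: 0.00856016; II: 0; III: 0.125441; IV: 0.199619.
By total probability, P(X = 2) = 0.4·0.00856016 + 0.2·0 + 0.2·0.125441 + 0.2·0.199619 = 0.068436.

0.0684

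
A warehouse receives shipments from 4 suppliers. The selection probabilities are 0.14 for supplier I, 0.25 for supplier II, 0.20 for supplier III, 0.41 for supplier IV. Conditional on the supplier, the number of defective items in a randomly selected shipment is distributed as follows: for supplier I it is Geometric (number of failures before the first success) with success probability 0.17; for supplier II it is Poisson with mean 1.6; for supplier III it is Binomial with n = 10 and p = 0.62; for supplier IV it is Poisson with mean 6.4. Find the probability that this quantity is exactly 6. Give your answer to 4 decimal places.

Conditional on each supplier, P(X = 6): I: 0.0555799; II: 0.00470453; III: 0.248716; IV: 0.158585.
By total probability, P(X = 6) = 0.14·0.0555799 + 0.25·0.00470453 + 0.2·0.248716 + 0.41·0.158585 = 0.12372.

0.1237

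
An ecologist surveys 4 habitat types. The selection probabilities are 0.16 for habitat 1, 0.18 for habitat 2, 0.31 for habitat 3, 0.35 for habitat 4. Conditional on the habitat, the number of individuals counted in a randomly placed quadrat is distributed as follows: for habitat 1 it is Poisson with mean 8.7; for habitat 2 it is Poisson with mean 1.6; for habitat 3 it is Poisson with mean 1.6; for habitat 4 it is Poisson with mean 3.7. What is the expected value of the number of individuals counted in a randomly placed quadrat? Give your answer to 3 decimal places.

3.471

Component means — 1: 8.7; 2: 1.6; 3: 1.6; 4: 3.7.
E[X] = 0.16·8.7 + 0.18·1.6 + 0.31·1.6 + 0.35·3.7 = 3.471.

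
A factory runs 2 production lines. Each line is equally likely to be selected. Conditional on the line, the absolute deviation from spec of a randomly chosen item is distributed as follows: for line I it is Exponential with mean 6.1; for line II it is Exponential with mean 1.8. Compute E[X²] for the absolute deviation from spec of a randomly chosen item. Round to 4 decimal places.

For each component E[X²] = Var + (mean)², giving I: 74.42; II: 6.48.
Overall E[X²] = 0.5·74.42 + 0.5·6.48 = 40.45.

40.4500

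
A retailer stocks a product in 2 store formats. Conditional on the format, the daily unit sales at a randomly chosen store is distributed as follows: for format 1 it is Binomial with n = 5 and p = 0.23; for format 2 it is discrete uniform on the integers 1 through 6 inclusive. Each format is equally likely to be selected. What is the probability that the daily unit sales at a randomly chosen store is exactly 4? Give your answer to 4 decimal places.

0.0887

Conditional on each format, P(X = 4): 1: 0.0107739; 2: 0.166667.
By total probability, P(X = 4) = 0.5·0.0107739 + 0.5·0.166667 = 0.0887203.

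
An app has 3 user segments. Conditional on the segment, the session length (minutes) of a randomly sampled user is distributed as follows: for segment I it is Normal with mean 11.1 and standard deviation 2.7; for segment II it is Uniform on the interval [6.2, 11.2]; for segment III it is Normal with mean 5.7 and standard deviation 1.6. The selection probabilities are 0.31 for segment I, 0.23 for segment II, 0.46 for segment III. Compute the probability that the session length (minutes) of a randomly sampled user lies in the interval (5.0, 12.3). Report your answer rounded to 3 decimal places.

0.742

Conditional on each segment, P(5.0 < X < 12.3): I: 0.659706; II: 1; III: 0.669107.
By total probability, P(5.0 < X < 12.3) = 0.31·0.659706 + 0.23·1 + 0.46·0.669107 = 0.742298.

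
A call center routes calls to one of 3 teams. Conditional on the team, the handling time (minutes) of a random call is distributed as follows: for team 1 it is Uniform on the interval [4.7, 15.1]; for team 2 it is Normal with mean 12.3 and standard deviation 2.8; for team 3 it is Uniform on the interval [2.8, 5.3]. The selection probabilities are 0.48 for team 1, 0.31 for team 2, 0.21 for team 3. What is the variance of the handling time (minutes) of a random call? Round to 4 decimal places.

15.6038

Per component, 1: μ=9.9, E[X²]=107.023; 2: μ=12.3, E[X²]=159.13; 3: μ=4.05, E[X²]=16.9233.
E[X] = 0.48·9.9 + 0.31·12.3 + 0.21·4.05 = 9.4155.
E[X²] = 0.48·107.023 + 0.31·159.13 + 0.21·16.9233 = 104.255.
Var(X) = E[X²] − (E[X])² = 104.255 − 88.6516 = 15.6038.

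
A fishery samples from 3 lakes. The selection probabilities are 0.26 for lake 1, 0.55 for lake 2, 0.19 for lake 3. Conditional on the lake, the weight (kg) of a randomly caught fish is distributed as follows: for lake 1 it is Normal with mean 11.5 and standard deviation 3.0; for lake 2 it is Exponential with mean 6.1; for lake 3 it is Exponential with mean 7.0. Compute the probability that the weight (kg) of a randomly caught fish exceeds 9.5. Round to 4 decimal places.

Conditional on each lake, P(X > 9.5): 1: 0.747507; 2: 0.210688; 3: 0.257395.
By total probability, P(X > 9.5) = 0.26·0.747507 + 0.55·0.210688 + 0.19·0.257395 = 0.359135.

0.3591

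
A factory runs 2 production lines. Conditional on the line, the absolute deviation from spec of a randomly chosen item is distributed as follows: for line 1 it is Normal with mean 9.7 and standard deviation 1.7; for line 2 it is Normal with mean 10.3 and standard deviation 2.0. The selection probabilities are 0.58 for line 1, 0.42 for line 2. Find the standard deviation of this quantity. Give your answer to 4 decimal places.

1.8558

Per component, 1: μ=9.7, E[X²]=96.98; 2: μ=10.3, E[X²]=110.09.
E[X] = 0.58·9.7 + 0.42·10.3 = 9.952.
E[X²] = 0.58·96.98 + 0.42·110.09 = 102.486.
Var(X) = E[X²] − (E[X])² = 102.486 − 99.0423 = 3.4439.
SD(X) = √3.4439 = 1.85577.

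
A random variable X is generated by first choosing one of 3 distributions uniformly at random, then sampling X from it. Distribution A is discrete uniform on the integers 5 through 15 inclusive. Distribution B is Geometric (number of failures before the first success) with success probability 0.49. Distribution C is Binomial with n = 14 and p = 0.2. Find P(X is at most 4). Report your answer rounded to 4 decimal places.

0.6119

Conditional on each component, P(X ≤ 4): A: 0; B: 0.965497; C: 0.87016.
By total probability, P(X ≤ 4) = 0.333333·0 + 0.333333·0.965497 + 0.333333·0.87016 = 0.611886.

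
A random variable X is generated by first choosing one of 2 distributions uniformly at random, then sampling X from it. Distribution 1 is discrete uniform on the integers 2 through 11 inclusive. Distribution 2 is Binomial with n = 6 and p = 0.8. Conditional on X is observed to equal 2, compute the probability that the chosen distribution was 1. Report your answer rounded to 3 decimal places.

0.867

Likelihoods P(X=2 | ·): 1: 0.1; 2: 0.01536.
Posterior ∝ prior × likelihood. Numerator for 1: 0.5·0.1 = 0.05.
Normalizing constant: 0.5·0.1 + 0.5·0.01536 = 0.05768.
P(1 | observation) = 0.05 / 0.05768 = 0.866852.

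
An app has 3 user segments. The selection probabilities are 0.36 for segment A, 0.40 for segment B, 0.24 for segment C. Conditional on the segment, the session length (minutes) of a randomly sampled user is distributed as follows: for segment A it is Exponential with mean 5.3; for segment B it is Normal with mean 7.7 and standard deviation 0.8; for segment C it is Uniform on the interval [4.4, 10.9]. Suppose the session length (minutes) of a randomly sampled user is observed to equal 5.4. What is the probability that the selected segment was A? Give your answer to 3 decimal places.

Likelihoods f(5.4 | ·): A: 0.0681138; B: 0.00799765; C: 0.153846.
Posterior ∝ prior × likelihood. Numerator for A: 0.36·0.0681138 = 0.024521.
Normalizing constant: 0.36·0.0681138 + 0.4·0.00799765 + 0.24·0.153846 = 0.0646431.
P(A | observation) = 0.024521 / 0.0646431 = 0.379329.

0.379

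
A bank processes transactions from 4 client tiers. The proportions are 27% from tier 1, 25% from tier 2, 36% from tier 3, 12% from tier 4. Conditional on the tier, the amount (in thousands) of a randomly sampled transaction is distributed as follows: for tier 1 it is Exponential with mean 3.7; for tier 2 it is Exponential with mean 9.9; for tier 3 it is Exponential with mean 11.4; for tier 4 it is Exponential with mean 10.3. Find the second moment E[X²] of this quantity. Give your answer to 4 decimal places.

For each component E[X²] = Var + (mean)², giving 1: 27.38; 2: 196.02; 3: 259.92; 4: 212.18.
Overall E[X²] = 0.27·27.38 + 0.25·196.02 + 0.36·259.92 + 0.12·212.18 = 175.43.

175.4304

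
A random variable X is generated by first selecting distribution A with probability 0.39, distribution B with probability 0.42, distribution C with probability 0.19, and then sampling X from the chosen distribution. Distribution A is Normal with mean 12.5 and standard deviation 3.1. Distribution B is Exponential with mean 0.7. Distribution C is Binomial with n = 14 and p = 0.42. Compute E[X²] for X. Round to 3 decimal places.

72.314

For each component E[X²] = Var + (mean)², giving A: 165.86; B: 0.98; C: 37.9848.
Overall E[X²] = 0.39·165.86 + 0.42·0.98 + 0.19·37.9848 = 72.3141.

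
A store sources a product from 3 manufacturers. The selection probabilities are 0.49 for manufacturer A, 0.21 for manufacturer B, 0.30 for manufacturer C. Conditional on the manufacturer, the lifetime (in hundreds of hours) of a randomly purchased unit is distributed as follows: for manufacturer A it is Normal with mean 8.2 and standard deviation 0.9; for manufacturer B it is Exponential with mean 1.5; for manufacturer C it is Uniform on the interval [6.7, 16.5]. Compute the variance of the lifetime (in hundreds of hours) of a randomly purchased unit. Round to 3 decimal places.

Per component, A: μ=8.2, E[X²]=68.05; B: μ=1.5, E[X²]=4.5; C: μ=11.6, E[X²]=142.563.
E[X] = 0.49·8.2 + 0.21·1.5 + 0.3·11.6 = 7.813.
E[X²] = 0.49·68.05 + 0.21·4.5 + 0.3·142.563 = 77.0585.
Var(X) = E[X²] − (E[X])² = 77.0585 − 61.043 = 16.0155.

16.016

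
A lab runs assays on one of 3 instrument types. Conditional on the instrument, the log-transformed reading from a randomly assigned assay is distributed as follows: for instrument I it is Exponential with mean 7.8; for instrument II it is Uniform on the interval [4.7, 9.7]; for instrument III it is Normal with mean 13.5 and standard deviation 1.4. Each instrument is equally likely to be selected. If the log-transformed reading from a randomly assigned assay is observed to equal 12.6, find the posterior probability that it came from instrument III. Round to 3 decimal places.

0.901

Likelihoods f(12.6 | ·): I: 0.025489; II: 0; III: 0.231762.
Posterior ∝ prior × likelihood. Numerator for III: 0.333333·0.231762 = 0.0772541.
Normalizing constant: 0.333333·0.025489 + 0.333333·0 + 0.333333·0.231762 = 0.0857504.
P(III | observation) = 0.0772541 / 0.0857504 = 0.900918.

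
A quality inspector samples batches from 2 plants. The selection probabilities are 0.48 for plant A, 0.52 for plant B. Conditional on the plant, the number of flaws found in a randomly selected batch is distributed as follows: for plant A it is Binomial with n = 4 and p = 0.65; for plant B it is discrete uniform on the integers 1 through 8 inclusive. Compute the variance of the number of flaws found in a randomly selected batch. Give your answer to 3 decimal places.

Per component, A: μ=2.6, E[X²]=7.67; B: μ=4.5, E[X²]=25.5.
E[X] = 0.48·2.6 + 0.52·4.5 = 3.588.
E[X²] = 0.48·7.67 + 0.52·25.5 = 16.9416.
Var(X) = E[X²] − (E[X])² = 16.9416 − 12.8737 = 4.06786.

4.068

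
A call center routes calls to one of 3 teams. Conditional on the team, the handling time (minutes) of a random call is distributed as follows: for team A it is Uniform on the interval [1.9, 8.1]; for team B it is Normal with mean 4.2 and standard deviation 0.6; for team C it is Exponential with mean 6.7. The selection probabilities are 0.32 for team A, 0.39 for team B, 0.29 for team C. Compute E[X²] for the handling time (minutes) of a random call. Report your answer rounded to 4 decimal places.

42.0813

For each component E[X²] = Var + (mean)², giving A: 28.2033; B: 18; C: 89.78.
Overall E[X²] = 0.32·28.2033 + 0.39·18 + 0.29·89.78 = 42.0813.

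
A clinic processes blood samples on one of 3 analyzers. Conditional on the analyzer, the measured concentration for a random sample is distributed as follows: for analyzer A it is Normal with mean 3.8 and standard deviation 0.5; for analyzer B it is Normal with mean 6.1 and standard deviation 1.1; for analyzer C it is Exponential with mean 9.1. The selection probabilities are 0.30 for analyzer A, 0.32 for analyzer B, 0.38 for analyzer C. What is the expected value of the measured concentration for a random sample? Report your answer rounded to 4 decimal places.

Component means — A: 3.8; B: 6.1; C: 9.1.
E[X] = 0.3·3.8 + 0.32·6.1 + 0.38·9.1 = 6.55.

6.5500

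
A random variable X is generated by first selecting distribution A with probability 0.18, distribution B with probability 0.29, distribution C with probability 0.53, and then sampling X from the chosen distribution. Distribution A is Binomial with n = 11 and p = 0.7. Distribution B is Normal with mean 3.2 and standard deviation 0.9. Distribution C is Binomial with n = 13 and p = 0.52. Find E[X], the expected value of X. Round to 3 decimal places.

Component means — A: 7.7; B: 3.2; C: 6.76.
E[X] = 0.18·7.7 + 0.29·3.2 + 0.53·6.76 = 5.8968.

5.897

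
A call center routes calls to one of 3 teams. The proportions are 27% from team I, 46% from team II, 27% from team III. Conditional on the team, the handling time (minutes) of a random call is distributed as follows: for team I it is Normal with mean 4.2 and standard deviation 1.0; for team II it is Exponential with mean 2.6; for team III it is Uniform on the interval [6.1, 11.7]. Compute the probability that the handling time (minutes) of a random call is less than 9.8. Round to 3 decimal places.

Conditional on each team, P(X < 9.8): I: 1; II: 0.97693; III: 0.660714.
By total probability, P(X < 9.8) = 0.27·1 + 0.46·0.97693 + 0.27·0.660714 = 0.897781.

0.898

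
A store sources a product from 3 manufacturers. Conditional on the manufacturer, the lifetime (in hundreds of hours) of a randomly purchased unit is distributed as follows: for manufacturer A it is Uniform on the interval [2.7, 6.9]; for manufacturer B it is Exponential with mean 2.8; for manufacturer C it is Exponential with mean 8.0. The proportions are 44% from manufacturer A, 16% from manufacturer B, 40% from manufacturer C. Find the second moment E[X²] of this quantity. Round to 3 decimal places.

64.493

For each component E[X²] = Var + (mean)², giving A: 24.51; B: 15.68; C: 128.
Overall E[X²] = 0.44·24.51 + 0.16·15.68 + 0.4·128 = 64.4932.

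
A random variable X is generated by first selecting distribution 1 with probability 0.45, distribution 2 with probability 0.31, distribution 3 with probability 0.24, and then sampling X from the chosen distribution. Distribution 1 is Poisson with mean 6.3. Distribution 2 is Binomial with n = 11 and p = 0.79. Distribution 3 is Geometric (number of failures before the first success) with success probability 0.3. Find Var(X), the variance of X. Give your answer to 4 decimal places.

Per component, 1: μ=6.3, E[X²]=45.99; 2: μ=8.69, E[X²]=77.341; 3: μ=2.33333, E[X²]=13.2222.
E[X] = 0.45·6.3 + 0.31·8.69 + 0.24·2.33333 = 6.0889.
E[X²] = 0.45·45.99 + 0.31·77.341 + 0.24·13.2222 = 47.8445.
Var(X) = E[X²] − (E[X])² = 47.8445 − 37.0747 = 10.7698.

10.7698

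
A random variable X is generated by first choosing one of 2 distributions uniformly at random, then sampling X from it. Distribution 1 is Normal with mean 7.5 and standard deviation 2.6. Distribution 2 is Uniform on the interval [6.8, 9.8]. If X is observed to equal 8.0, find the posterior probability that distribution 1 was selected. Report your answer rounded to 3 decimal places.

0.311

Likelihoods f(8.0 | ·): 1: 0.150628; 2: 0.333333.
Posterior ∝ prior × likelihood. Numerator for 1: 0.5·0.150628 = 0.0753141.
Normalizing constant: 0.5·0.150628 + 0.5·0.333333 = 0.241981.
P(1 | observation) = 0.0753141 / 0.241981 = 0.31124.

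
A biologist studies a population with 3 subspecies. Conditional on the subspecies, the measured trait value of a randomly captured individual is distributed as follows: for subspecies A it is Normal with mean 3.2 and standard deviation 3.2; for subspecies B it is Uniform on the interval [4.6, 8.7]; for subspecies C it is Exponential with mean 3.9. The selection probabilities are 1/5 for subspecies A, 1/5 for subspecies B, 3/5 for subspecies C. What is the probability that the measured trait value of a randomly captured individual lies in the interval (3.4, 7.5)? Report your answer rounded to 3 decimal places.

Conditional on each subspecies, P(3.4 < X < 7.5): A: 0.385568; B: 0.707317; C: 0.272044.
By total probability, P(3.4 < X < 7.5) = 0.2·0.385568 + 0.2·0.707317 + 0.6·0.272044 = 0.381803.

0.382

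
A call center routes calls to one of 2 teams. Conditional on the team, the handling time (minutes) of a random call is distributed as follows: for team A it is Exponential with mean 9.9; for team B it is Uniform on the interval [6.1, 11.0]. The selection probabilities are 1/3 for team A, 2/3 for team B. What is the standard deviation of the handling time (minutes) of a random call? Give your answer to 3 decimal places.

5.866

Per component, A: μ=9.9, E[X²]=196.02; B: μ=8.55, E[X²]=75.1033.
E[X] = 0.333333·9.9 + 0.666667·8.55 = 9.
E[X²] = 0.333333·196.02 + 0.666667·75.1033 = 115.409.
Var(X) = E[X²] − (E[X])² = 115.409 − 81 = 34.4089.
SD(X) = √34.4089 = 5.86591.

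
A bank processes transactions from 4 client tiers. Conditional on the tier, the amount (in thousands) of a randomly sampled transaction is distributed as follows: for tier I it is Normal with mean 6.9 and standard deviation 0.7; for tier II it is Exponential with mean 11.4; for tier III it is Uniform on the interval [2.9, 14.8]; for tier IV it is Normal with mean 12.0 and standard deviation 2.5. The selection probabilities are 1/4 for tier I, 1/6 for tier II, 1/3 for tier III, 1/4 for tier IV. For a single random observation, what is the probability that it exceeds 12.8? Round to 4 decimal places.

0.2039

Conditional on each tier, P(X > 12.8): I: 0; II: 0.325365; III: 0.168067; IV: 0.374484.
By total probability, P(X > 12.8) = 0.25·0 + 0.166667·0.325365 + 0.333333·0.168067 + 0.25·0.374484 = 0.203871.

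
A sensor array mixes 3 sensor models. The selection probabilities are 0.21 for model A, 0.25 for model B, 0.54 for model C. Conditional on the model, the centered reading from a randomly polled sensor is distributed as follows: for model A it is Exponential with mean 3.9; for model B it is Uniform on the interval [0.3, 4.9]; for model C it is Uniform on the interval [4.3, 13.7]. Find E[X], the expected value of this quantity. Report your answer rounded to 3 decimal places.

Component means — A: 3.9; B: 2.6; C: 9.
E[X] = 0.21·3.9 + 0.25·2.6 + 0.54·9 = 6.329.

6.329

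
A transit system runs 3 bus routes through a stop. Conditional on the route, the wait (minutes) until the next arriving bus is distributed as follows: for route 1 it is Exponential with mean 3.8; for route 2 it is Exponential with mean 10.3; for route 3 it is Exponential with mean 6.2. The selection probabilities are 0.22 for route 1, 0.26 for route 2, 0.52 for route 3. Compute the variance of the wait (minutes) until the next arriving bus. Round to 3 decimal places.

Per component, 1: μ=3.8, E[X²]=28.88; 2: μ=10.3, E[X²]=212.18; 3: μ=6.2, E[X²]=76.88.
E[X] = 0.22·3.8 + 0.26·10.3 + 0.52·6.2 = 6.738.
E[X²] = 0.22·28.88 + 0.26·212.18 + 0.52·76.88 = 101.498.
Var(X) = E[X²] − (E[X])² = 101.498 − 45.4006 = 56.0974.

56.097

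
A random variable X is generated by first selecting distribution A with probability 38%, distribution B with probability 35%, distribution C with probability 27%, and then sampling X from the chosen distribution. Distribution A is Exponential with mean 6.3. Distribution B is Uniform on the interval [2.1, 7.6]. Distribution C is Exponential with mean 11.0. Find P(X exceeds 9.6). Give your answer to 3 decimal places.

0.196

Conditional on each component, P(X > 9.6): A: 0.21788; B: 0; C: 0.417811.
By total probability, P(X > 9.6) = 0.38·0.21788 + 0.35·0 + 0.27·0.417811 = 0.195603.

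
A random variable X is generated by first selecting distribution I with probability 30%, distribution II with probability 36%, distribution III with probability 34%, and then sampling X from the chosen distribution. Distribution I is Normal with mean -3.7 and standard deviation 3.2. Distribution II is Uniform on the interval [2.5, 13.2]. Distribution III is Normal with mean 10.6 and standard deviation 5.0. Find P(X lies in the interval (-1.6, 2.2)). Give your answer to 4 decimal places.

0.0803

Conditional on each component, P(-1.6 < X < 2.2): I: 0.223222; II: 0; III: 0.039135.
By total probability, P(-1.6 < X < 2.2) = 0.3·0.223222 + 0.36·0 + 0.34·0.039135 = 0.0802725.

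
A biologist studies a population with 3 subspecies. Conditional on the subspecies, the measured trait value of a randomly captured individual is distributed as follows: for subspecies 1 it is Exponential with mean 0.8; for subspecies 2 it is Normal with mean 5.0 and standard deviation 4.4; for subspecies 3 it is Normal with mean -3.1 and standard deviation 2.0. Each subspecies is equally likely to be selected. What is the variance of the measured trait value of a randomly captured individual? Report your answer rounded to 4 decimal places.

18.9400

Per component, 1: μ=0.8, E[X²]=1.28; 2: μ=5, E[X²]=44.36; 3: μ=-3.1, E[X²]=13.61.
E[X] = 0.333333·0.8 + 0.333333·5 + 0.333333·-3.1 = 0.9.
E[X²] = 0.333333·1.28 + 0.333333·44.36 + 0.333333·13.61 = 19.75.
Var(X) = E[X²] − (E[X])² = 19.75 − 0.81 = 18.94.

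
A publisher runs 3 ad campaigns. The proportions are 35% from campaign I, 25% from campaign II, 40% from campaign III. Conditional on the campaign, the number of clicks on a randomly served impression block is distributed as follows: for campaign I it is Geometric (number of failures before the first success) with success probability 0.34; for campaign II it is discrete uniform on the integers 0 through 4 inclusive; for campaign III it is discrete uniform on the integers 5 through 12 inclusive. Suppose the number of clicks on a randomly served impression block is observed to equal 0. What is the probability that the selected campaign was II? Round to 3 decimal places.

0.296

Likelihoods P(X=0 | ·): I: 0.34; II: 0.2; III: 0.
Posterior ∝ prior × likelihood. Numerator for II: 0.25·0.2 = 0.05.
Normalizing constant: 0.35·0.34 + 0.25·0.2 + 0.4·0 = 0.169.
P(II | observation) = 0.05 / 0.169 = 0.295858.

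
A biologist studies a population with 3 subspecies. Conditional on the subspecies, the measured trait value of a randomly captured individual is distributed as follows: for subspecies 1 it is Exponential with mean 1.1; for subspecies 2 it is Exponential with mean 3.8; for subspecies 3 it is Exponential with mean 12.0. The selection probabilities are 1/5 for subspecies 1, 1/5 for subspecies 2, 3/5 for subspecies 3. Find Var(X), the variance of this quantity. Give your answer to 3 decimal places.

112.148

Per component, 1: μ=1.1, E[X²]=2.42; 2: μ=3.8, E[X²]=28.88; 3: μ=12, E[X²]=288.
E[X] = 0.2·1.1 + 0.2·3.8 + 0.6·12 = 8.18.
E[X²] = 0.2·2.42 + 0.2·28.88 + 0.6·288 = 179.06.
Var(X) = E[X²] − (E[X])² = 179.06 − 66.9124 = 112.148.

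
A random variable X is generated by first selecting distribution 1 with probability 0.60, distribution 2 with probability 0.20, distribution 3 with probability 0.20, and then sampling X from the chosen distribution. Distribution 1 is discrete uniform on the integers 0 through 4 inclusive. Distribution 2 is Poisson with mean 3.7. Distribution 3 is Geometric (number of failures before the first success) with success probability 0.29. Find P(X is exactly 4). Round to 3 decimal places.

0.173

Conditional on each component, P(X = 4): 1: 0.2; 2: 0.193066; 3: 0.0736939.
By total probability, P(X = 4) = 0.6·0.2 + 0.2·0.193066 + 0.2·0.0736939 = 0.173352.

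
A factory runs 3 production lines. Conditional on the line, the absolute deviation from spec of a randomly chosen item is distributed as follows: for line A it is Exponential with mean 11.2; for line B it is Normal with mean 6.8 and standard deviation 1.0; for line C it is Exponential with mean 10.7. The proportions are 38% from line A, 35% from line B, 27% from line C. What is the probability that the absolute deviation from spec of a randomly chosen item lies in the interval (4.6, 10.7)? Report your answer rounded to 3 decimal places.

Conditional on each line, P(4.6 < X < 10.7): A: 0.278502; B: 0.986048; C: 0.28269.
By total probability, P(4.6 < X < 10.7) = 0.38·0.278502 + 0.35·0.986048 + 0.27·0.28269 = 0.527274.

0.527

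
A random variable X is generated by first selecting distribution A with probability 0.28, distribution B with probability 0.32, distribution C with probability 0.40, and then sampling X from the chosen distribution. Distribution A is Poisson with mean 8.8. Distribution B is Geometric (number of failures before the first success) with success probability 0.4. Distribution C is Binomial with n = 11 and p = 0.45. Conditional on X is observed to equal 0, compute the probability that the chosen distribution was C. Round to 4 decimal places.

Likelihoods P(X=0 | ·): A: 0.000150733; B: 0.4; C: 0.00139312.
Posterior ∝ prior × likelihood. Numerator for C: 0.4·0.00139312 = 0.000557249.
Normalizing constant: 0.28·0.000150733 + 0.32·0.4 + 0.4·0.00139312 = 0.128599.
P(C | observation) = 0.000557249 / 0.128599 = 0.00433322.

0.0043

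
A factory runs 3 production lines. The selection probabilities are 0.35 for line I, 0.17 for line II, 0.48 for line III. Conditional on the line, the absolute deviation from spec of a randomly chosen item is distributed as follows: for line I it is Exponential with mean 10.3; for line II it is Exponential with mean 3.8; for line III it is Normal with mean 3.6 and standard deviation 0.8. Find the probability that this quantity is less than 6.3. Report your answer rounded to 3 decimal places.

0.778

Conditional on each line, P(X < 6.3): I: 0.457545; II: 0.80946; III: 0.999631.
By total probability, P(X < 6.3) = 0.35·0.457545 + 0.17·0.80946 + 0.48·0.999631 = 0.777572.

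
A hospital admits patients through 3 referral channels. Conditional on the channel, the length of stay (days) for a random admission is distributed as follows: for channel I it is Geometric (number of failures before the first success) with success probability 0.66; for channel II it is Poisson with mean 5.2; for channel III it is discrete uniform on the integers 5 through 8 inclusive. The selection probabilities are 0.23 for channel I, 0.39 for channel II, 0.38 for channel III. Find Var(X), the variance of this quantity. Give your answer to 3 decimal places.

8.032

Per component, I: μ=0.515152, E[X²]=1.04591; II: μ=5.2, E[X²]=32.24; III: μ=6.5, E[X²]=43.5.
E[X] = 0.23·0.515152 + 0.39·5.2 + 0.38·6.5 = 4.61648.
E[X²] = 0.23·1.04591 + 0.39·32.24 + 0.38·43.5 = 29.3442.
Var(X) = E[X²] − (E[X])² = 29.3442 − 21.3119 = 8.03223.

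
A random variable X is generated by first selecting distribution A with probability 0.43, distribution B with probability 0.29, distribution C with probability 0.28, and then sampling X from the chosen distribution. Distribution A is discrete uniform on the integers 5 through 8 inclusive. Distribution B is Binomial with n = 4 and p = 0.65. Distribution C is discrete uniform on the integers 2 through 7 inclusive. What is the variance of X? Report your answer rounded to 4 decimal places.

4.2895

Per component, A: μ=6.5, E[X²]=43.5; B: μ=2.6, E[X²]=7.67; C: μ=4.5, E[X²]=23.1667.
E[X] = 0.43·6.5 + 0.29·2.6 + 0.28·4.5 = 4.809.
E[X²] = 0.43·43.5 + 0.29·7.67 + 0.28·23.1667 = 27.416.
Var(X) = E[X²] − (E[X])² = 27.416 − 23.1265 = 4.28949.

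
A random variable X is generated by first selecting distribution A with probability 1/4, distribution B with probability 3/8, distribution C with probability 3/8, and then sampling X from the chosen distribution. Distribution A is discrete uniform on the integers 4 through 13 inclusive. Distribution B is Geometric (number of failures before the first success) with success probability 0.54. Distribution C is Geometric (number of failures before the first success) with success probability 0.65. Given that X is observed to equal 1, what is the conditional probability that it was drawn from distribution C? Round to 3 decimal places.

0.478

Likelihoods P(X=1 | ·): A: 0; B: 0.2484; C: 0.2275.
Posterior ∝ prior × likelihood. Numerator for C: 0.375·0.2275 = 0.0853125.
Normalizing constant: 0.25·0 + 0.375·0.2484 + 0.375·0.2275 = 0.178462.
P(C | observation) = 0.0853125 / 0.178462 = 0.478042.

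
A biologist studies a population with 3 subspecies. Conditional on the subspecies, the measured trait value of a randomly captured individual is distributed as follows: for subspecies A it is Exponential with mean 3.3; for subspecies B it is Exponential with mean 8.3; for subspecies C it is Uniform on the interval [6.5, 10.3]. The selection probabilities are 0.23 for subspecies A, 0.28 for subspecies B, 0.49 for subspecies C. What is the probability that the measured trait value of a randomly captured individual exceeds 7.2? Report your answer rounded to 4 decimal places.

0.5433

Conditional on each subspecies, P(X > 7.2): A: 0.112836; B: 0.420013; C: 0.815789.
By total probability, P(X > 7.2) = 0.23·0.112836 + 0.28·0.420013 + 0.49·0.815789 = 0.543293.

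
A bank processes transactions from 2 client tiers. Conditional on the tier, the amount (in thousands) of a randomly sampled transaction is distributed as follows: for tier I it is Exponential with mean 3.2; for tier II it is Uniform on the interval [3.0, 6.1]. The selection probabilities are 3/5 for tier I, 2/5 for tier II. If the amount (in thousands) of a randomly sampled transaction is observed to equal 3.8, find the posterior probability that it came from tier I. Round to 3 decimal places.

Likelihoods f(3.8 | ·): I: 0.0953071; II: 0.322581.
Posterior ∝ prior × likelihood. Numerator for I: 0.6·0.0953071 = 0.0571843.
Normalizing constant: 0.6·0.0953071 + 0.4·0.322581 = 0.186217.
P(I | observation) = 0.0571843 / 0.186217 = 0.307085.

0.307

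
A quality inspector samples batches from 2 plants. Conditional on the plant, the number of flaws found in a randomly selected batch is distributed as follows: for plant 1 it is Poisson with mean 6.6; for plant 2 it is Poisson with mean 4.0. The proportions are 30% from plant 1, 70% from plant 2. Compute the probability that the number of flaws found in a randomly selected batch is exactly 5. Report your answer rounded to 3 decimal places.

0.152

Conditional on each plant, P(X = 5): 1: 0.141969; 2: 0.156293.
By total probability, P(X = 5) = 0.3·0.141969 + 0.7·0.156293 = 0.151996.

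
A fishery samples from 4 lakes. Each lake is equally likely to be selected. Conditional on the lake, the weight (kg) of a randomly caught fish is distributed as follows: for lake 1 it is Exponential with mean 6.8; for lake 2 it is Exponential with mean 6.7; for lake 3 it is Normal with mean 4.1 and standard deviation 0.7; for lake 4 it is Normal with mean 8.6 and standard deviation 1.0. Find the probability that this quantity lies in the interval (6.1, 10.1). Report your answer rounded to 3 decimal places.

0.323

Conditional on each lake, P(6.1 < X < 10.1): 1: 0.181331; 2: 0.180873; 3: 0.00213737; 4: 0.926983.
By total probability, P(6.1 < X < 10.1) = 0.25·0.181331 + 0.25·0.180873 + 0.25·0.00213737 + 0.25·0.926983 = 0.322831.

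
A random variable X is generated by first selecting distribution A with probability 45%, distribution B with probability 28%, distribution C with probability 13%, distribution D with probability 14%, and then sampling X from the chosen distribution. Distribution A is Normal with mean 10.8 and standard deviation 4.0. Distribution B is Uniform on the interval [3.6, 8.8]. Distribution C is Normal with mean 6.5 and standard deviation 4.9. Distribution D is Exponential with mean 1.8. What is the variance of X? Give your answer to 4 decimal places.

Per component, A: μ=10.8, E[X²]=132.64; B: μ=6.2, E[X²]=40.6933; C: μ=6.5, E[X²]=66.26; D: μ=1.8, E[X²]=6.48.
E[X] = 0.45·10.8 + 0.28·6.2 + 0.13·6.5 + 0.14·1.8 = 7.693.
E[X²] = 0.45·132.64 + 0.28·40.6933 + 0.13·66.26 + 0.14·6.48 = 80.6031.
Var(X) = E[X²] − (E[X])² = 80.6031 − 59.1822 = 21.4209.

21.4209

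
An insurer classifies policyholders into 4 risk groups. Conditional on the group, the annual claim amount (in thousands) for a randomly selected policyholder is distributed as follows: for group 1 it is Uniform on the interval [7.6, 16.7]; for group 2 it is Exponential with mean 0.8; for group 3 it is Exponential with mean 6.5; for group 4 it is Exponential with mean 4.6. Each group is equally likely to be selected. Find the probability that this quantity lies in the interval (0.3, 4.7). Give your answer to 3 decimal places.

0.433

Conditional on each group, P(0.3 < X < 4.7): 1: 0; 2: 0.68448; 3: 0.469638; 4: 0.576895.
By total probability, P(0.3 < X < 4.7) = 0.25·0 + 0.25·0.68448 + 0.25·0.469638 + 0.25·0.576895 = 0.432754.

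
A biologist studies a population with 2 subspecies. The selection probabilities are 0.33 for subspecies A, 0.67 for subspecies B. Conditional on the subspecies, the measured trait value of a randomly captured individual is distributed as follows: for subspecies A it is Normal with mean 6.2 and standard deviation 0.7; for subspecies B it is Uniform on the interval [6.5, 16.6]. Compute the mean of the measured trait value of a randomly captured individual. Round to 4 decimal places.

9.7845

Component means — A: 6.2; B: 11.55.
E[X] = 0.33·6.2 + 0.67·11.55 = 9.7845.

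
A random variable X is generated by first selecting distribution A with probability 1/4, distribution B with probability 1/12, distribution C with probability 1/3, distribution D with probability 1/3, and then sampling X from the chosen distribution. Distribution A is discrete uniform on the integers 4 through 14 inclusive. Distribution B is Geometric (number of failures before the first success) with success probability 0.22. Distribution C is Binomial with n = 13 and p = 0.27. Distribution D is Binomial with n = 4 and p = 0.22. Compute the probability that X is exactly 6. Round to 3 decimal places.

Conditional on each component, P(X = 6): A: 0.0909091; B: 0.0495439; C: 0.0734446; D: 0.
By total probability, P(X = 6) = 0.25·0.0909091 + 0.0833333·0.0495439 + 0.333333·0.0734446 + 0.333333·0 = 0.0513375.

0.051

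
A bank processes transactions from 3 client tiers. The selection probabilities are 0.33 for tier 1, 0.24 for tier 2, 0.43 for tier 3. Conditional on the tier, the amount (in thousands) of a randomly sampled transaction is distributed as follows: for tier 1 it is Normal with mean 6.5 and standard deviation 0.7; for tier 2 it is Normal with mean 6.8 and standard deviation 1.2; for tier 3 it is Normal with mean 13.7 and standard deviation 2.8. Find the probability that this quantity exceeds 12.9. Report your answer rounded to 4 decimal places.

0.2634

Conditional on each tier, P(X > 12.9): 1: 0; 2: 1.85434e-07; 3: 0.612452.
By total probability, P(X > 12.9) = 0.33·0 + 0.24·1.85434e-07 + 0.43·0.612452 = 0.263354.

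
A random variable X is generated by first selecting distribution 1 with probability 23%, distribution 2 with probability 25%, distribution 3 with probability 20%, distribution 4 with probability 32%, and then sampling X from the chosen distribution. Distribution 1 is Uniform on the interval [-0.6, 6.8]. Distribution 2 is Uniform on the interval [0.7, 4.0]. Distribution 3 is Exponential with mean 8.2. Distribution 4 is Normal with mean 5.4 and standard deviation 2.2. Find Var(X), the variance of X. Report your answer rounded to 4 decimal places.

20.8485

Per component, 1: μ=3.1, E[X²]=14.1733; 2: μ=2.35, E[X²]=6.43; 3: μ=8.2, E[X²]=134.48; 4: μ=5.4, E[X²]=34.
E[X] = 0.23·3.1 + 0.25·2.35 + 0.2·8.2 + 0.32·5.4 = 4.6685.
E[X²] = 0.23·14.1733 + 0.25·6.43 + 0.2·134.48 + 0.32·34 = 42.6434.
Var(X) = E[X²] − (E[X])² = 42.6434 − 21.7949 = 20.8485.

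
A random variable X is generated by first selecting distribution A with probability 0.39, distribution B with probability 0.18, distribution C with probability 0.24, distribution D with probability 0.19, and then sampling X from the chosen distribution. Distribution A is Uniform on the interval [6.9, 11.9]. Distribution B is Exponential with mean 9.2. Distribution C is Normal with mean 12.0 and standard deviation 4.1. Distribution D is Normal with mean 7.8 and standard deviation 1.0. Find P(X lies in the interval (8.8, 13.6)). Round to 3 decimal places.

0.404

Conditional on each component, P(8.8 < X < 13.6): A: 0.62; B: 0.156193; C: 0.43427; D: 0.158655.
By total probability, P(8.8 < X < 13.6) = 0.39·0.62 + 0.18·0.156193 + 0.24·0.43427 + 0.19·0.158655 = 0.404284.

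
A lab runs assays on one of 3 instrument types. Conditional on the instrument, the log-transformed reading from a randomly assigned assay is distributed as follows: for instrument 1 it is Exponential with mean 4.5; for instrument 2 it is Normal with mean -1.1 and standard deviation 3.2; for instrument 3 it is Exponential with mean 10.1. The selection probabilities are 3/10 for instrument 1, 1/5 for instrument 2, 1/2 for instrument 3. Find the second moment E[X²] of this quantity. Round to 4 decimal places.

116.4500

For each component E[X²] = Var + (mean)², giving 1: 40.5; 2: 11.45; 3: 204.02.
Overall E[X²] = 0.3·40.5 + 0.2·11.45 + 0.5·204.02 = 116.45.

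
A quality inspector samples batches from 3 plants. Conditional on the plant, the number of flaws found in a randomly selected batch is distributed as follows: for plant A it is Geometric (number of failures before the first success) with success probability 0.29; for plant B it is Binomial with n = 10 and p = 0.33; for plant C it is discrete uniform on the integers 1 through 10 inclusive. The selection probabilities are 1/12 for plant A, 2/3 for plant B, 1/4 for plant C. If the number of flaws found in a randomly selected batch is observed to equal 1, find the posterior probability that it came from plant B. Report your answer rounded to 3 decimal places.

Likelihoods P(X=1 | ·): A: 0.2059; B: 0.0897816; C: 0.1.
Posterior ∝ prior × likelihood. Numerator for B: 0.666667·0.0897816 = 0.0598544.
Normalizing constant: 0.0833333·0.2059 + 0.666667·0.0897816 + 0.25·0.1 = 0.102013.
P(B | observation) = 0.0598544 / 0.102013 = 0.586734.

0.587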